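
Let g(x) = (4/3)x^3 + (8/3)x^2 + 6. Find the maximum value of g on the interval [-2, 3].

Differentiating, g'(x) = 4x^2 + (16/3)x; which vanishes at x = -4/3 and x = 0.
Compare values at every candidate in [-2, 3]: g(-2) = 6, g(-4/3) = 614/81, g(0) = 6, g(3) = 66.
So the maximum is g(3) = 66.

66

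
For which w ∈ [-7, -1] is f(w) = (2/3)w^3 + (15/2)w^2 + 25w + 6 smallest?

The derivative is 2w^2 + 15w + 25, which vanishes at w = -5 and w = -5/2.
Candidates: f(-7) = -181/6, f(-5) = -89/6, f(-5/2) = -481/24, f(-1) = -73/6.
So the minimum is f(-7) = -181/6.

-7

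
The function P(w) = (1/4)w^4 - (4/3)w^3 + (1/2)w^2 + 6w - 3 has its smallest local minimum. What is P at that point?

-83/12

P'(w) = w^3 - 4w^2 + w + 6. Setting P'(w) = 0 gives w ∈ {-1, 2, 3}.
Second-derivative test with P''(w) = 3w^2 - 8w + 1: P''(-1) = 12 > 0 ⇒ local minimum; P''(2) = -3 < 0 ⇒ local maximum; P''(3) = 4 > 0 ⇒ local minimum.
Thus P has its smallest local minimum at w = -1, with value -83/12.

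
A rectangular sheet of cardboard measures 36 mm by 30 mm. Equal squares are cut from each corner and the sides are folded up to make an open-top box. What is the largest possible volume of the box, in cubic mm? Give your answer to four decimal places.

2612.8056

With cut size x, the volume is V(x) = x(36 − 2x)(30 − 2x) for 0 < x < 15.
V'(x) = 12x^2 − 264x + 1080. Setting V'(x) = 0 gives x ≈ 5.4322 (the root in (0, 15)).
V''(x) = 24x − 264 is negative there, so this is the maximum; V ≈ 2612.8056.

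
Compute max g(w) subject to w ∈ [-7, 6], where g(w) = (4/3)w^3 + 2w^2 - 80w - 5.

835/3

g'(w) = 4w^2 + 4w - 80, which vanishes at w = -5 and w = 4.
Candidates: g(-7) = 587/3,  g(-5) = 835/3,  g(4) = -623/3,  g(6) = -125.
So the maximum is g(-5) = 835/3.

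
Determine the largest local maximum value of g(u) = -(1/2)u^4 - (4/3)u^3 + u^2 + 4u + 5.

Critical points: g'(u) = -2u^3 - 4u^2 + 2u + 4 vanishes at u = -2, -1, 1.
Since g''(u) = -6u^2 - 8u + 2, we get g''(-2) = -6 < 0 ⇒ local maximum; g''(-1) = 4 > 0 ⇒ local minimum; g''(1) = -12 < 0 ⇒ local maximum.
Thus g has its largest local maximum at u = 1, with value 49/6.

49/6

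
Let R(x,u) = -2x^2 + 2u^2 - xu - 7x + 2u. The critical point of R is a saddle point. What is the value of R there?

∂R/∂x = -4x - u - 7 = 0 and ∂R/∂u = -x + 4u + 2 = 0, so (x, u) = (-26/17, -15/17).
The Hessian has R_{xx} = -4, R_{uu} = 4, R_{xu} = -1, giving D = -17 < 0, so the point is a saddle point.
R(-26/17, -15/17) = 76/17.

76/17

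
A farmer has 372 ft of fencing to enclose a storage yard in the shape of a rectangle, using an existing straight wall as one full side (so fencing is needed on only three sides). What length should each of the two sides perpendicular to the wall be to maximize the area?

93

Let the sides perpendicular to the wall have length x and the parallel side y, so 2x + y = 372 and the area is A = xy = x(372 − 2x).
A'(x) = 372 − 4x = 0 gives x = 93, and A''(x) = −4 < 0 confirms a maximum.
Then y = 372 − 2·93 = 186 and A = 17298.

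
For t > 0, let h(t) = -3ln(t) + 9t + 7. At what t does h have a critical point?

1/3

h'(t) = -3/t + 9 = 0 gives t = 1/3.
h''(t) = 3/t², which is positive for t > 0, so this is a local minimum.
h(1/3) = -3·ln(1/3) + 3 + 7 ≈ 13.2958.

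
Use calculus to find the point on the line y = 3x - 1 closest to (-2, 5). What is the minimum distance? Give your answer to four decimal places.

Minimize D(x)^2 = (x + 2)^2 + (3x - 6)^2.
d/dx[D^2] = 2(x + 2) + 2·3·(3x - 6) = 0 ⇒ x = 8/5.
Then y = 19/5 and the distance is √(72/5) ≈ 3.7947.

3.7947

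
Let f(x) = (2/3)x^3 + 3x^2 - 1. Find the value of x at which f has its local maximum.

f'(x) = 2x^2 + 6x. Setting f'(x) = 0 gives x ∈ {-3, 0}.
Second-derivative test with f''(x) = 4x + 6: f''(-3) = -6 < 0 ⇒ local maximum; f''(0) = 6 > 0 ⇒ local minimum.
The local maximum is f(-3) = 8.

-3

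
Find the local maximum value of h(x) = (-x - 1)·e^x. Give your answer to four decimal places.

By the product rule, h'(x) = (-x - 2)·e^x. Since e^x > 0, the only critical point is x = -2.
h''(-2) has the same sign as -1 < 0, so this is a local maximum.
h(-2) = (1)·e^(-2) ≈ 0.1353.

0.1353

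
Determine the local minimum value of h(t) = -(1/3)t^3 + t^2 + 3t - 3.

-14/3

h'(t) = -t^2 + 2t + 3 = 0 at t = -1, 3.
Since h''(t) = -2t + 2, we get h''(-1) = 4 > 0 ⇒ local minimum; h''(3) = -4 < 0 ⇒ local maximum.
So the local minimum value is h(-1) = -14/3.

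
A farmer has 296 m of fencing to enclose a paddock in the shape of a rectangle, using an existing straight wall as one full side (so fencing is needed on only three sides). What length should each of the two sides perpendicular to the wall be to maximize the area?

Let the sides perpendicular to the wall have length x and the parallel side y, so 2x + y = 296 and the area is A = xy = x(296 − 2x).
A'(x) = 296 − 4x = 0 gives x = 74, and A''(x) = −4 < 0 confirms a maximum.
Then y = 296 − 2·74 = 148 and A = 10952.

74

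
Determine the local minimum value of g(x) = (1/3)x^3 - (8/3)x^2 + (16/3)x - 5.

-5

g'(x) = x^2 - (16/3)x + 16/3 = 0 at x = 4/3, 4.
Second-derivative test with g''(x) = 2x - 16/3: g''(4/3) = -8/3 < 0 ⇒ local maximum; g''(4) = 8/3 > 0 ⇒ local minimum.
Thus g has its local minimum at x = 4, with value -5.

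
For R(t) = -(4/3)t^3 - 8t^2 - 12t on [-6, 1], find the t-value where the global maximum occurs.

The derivative is -4t^2 - 16t - 12, which vanishes at t = -3 and t = -1.
Candidates: R(-6) = 72,  R(-3) = 0,  R(-1) = 16/3,  R(1) = -64/3.
The maximum over the interval is 72, attained at t = -6.

-6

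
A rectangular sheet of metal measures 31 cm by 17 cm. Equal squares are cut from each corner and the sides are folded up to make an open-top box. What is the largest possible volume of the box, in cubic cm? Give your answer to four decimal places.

With cut size x, the volume is V(x) = x(31 − 2x)(17 − 2x) for 0 < x < 8.5.
V'(x) = 12x^2 − 192x + 527. Setting V'(x) = 0 gives x ≈ 3.5186 (the root in (0, 8.5)).
V''(x) = 24x − 192 is negative there, so this is the maximum; V ≈ 840.0185.

840.0185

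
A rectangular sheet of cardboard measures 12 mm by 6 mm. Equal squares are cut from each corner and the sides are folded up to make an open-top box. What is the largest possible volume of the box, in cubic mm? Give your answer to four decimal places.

41.5692

With cut size x, the volume is V(x) = x(12 − 2x)(6 − 2x) for 0 < x < 3.
V'(x) = 12x^2 − 72x + 72. Setting V'(x) = 0 gives x ≈ 1.2679 (the root in (0, 3)).
V''(x) = 24x − 72 is negative there, so this is the maximum; V ≈ 41.5692.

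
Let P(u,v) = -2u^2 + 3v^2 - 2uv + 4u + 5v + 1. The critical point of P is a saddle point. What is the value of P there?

33/14

∂P/∂u = -4u - 2v + 4 = 0 and ∂P/∂v = -2u + 6v + 5 = 0, so (u, v) = (17/14, -3/7).
The Hessian has P_{uu} = -4, P_{vv} = 6, P_{uv} = -2, giving D = -28 < 0, so the point is a saddle point.
P(17/14, -3/7) = 33/14.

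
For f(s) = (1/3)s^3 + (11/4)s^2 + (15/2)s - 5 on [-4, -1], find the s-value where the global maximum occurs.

-1

f'(s) = s^2 + (11/2)s + 15/2, which vanishes at s = -3 and s = -5/2.
Compare values at every candidate in [-4, -1]: f(-4) = -37/3,  f(-3) = -47/4,  f(-5/2) = -565/48,  f(-1) = -121/12.
Hence the absolute maximum is -121/12 at s = -1.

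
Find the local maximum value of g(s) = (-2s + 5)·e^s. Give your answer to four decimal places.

8.9634

g'(s) = (-2)·e^s + (-2s + 5)·1·e^s = (-2s + 3)·e^s. Since e^s > 0, the only critical point is s = 3/2.
g''(3/2) has the same sign as -2 < 0, so this is a local maximum.
g(3/2) = (2)·e^(3/2) ≈ 8.9634.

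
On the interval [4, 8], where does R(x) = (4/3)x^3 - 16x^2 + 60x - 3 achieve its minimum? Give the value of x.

5

Differentiating, R'(x) = 4x^2 - 32x + 60; whose only zero in [4, 8] is x = 5.
Candidates: R(4) = 199/3; R(5) = 191/3; R(8) = 407/3.
So the minimum is R(5) = 191/3.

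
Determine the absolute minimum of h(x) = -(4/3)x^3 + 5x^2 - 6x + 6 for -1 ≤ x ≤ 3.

The derivative is -4x^2 + 10x - 6, which vanishes at x = 1 and x = 3/2.
Compare values at every candidate in [-1, 3]: h(-1) = 55/3,  h(1) = 11/3,  h(3/2) = 15/4,  h(3) = -3.
So the minimum is h(3) = -3.

-3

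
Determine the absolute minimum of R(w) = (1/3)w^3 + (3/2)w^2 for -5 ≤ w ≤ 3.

-25/6

The derivative is w^2 + 3w, which vanishes at w = -3 and w = 0.
Candidates: R(-5) = -25/6,  R(-3) = 9/2,  R(0) = 0,  R(3) = 45/2.
Hence the absolute minimum is -25/6 at w = -5.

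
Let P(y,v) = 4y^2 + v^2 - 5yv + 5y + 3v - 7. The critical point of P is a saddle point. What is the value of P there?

73/9

∂P/∂y = 8y - 5v + 5 = 0 and ∂P/∂v = -5y + 2v + 3 = 0, so (y, v) = (25/9, 49/9).
The Hessian has P_{yy} = 8, P_{vv} = 2, P_{yv} = -5, giving D = -9 < 0, so the point is a saddle point.
P(25/9, 49/9) = 73/9.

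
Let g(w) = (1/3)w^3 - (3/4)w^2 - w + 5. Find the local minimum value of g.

8/3

Critical points: g'(w) = w^2 - (3/2)w - 1 vanishes at w = -1/2, 2.
Since g''(w) = 2w - 3/2, we get g''(-1/2) = -5/2 < 0 ⇒ local maximum; g''(2) = 5/2 > 0 ⇒ local minimum.
So the local minimum value is g(2) = 8/3.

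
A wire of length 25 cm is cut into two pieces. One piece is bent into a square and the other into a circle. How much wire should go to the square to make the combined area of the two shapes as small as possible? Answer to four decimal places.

Let x be the length used for the square. Square side x/4; circle radius (25−x)/(2π).
A(x) = (x/4)² + π·((25−x)/(2π))² = x²/16 + (25−x)²/(4π) for 0 ≤ x ≤ 25. A'(x) = x/8 − (25−x)/(2π) = 0 gives x = 4·25/(π+4) ≈ 14.0025.
A'' = 1/8 + 1/(2π) > 0, so this gives the minimum combined area; x ≈ 14.0025 cm to the square.

14.0025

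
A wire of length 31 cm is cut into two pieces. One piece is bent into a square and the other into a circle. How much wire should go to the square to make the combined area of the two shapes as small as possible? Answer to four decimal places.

17.3631

Let x be the length used for the square. Square side x/4; circle radius (31−x)/(2π).
A(x) = (x/4)² + π·((31−x)/(2π))² = x²/16 + (31−x)²/(4π) for 0 ≤ x ≤ 31. A'(x) = x/8 − (31−x)/(2π) = 0 gives x = 4·31/(π+4) ≈ 17.3631.
A'' = 1/8 + 1/(2π) > 0, so this gives the minimum combined area; x ≈ 17.3631 cm to the square.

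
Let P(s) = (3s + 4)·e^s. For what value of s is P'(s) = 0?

-7/3

By the product rule, P'(s) = (3s + 7)·e^s. Since e^s > 0, the only critical point is s = -7/3.
P''(-7/3) has the same sign as 3 > 0, so this is a local minimum.
P(-7/3) = (-3)·e^(-7/3) ≈ -0.2909.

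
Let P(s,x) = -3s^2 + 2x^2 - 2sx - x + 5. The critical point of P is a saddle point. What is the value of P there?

∂P/∂s = -6s - 2x = 0 and ∂P/∂x = -2s + 4x - 1 = 0, so (s, x) = (-1/14, 3/14).
The Hessian has P_{ss} = -6, P_{xx} = 4, P_{sx} = -2, giving D = -28 < 0, so the point is a saddle point.
P(-1/14, 3/14) = 137/28.

137/28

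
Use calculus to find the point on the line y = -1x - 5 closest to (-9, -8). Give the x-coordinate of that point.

Minimize D(x)^2 = (x + 9)^2 + (-x + 3)^2.
d/dx[D^2] = 2(x + 9) + 2·(-1)·(-x + 3) = 0 ⇒ x = -3.
Then y = -2 and the distance is √(72) ≈ 8.4853.

-3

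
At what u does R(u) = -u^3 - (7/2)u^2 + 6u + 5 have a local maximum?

R'(u) = -3u^2 - 7u + 6 = 0 at u = -3, 2/3.
Since R''(u) = -6u - 7, we get R''(-3) = 11 > 0 ⇒ local minimum; R''(2/3) = -11 < 0 ⇒ local maximum.
Thus R has its local maximum at u = 2/3, with value 193/27.

2/3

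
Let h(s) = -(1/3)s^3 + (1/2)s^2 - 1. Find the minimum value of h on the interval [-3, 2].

-5/3

The derivative is -s^2 + s, which vanishes at s = 0 and s = 1.
Evaluating at the critical points and endpoints: h(-3) = 25/2; h(0) = -1; h(1) = -5/6; h(2) = -5/3.
Hence the absolute minimum is -5/3 at s = 2.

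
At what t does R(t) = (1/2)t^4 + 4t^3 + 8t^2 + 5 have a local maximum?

R'(t) = 2t^3 + 12t^2 + 16t = 0 at t = -4, -2, 0.
Second-derivative test with R''(t) = 6t^2 + 24t + 16: R''(-4) = 16 > 0 ⇒ local minimum; R''(-2) = -8 < 0 ⇒ local maximum; R''(0) = 16 > 0 ⇒ local minimum.
Thus R has its local maximum at t = -2, with value 13.

-2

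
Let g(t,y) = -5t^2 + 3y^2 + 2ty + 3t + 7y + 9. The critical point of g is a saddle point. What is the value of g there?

79/16

∂g/∂t = -10t + 2y + 3 = 0 and ∂g/∂y = 2t + 6y + 7 = 0, so (t, y) = (1/16, -19/16).
The Hessian has g_{tt} = -10, g_{yy} = 6, g_{ty} = 2, giving D = -64 < 0, so the point is a saddle point.
g(1/16, -19/16) = 79/16.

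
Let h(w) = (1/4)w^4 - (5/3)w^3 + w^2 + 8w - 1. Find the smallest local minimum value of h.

-73/12

Critical points: h'(w) = w^3 - 5w^2 + 2w + 8 vanishes at w = -1, 2, 4.
Since h''(w) = 3w^2 - 10w + 2, we get h''(-1) = 15 > 0 ⇒ local minimum; h''(2) = -6 < 0 ⇒ local maximum; h''(4) = 10 > 0 ⇒ local minimum.
The smallest local minimum is h(-1) = -73/12.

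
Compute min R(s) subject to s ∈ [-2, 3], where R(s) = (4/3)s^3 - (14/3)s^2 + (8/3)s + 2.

R'(s) = 4s^2 - (28/3)s + 8/3, which vanishes at s = 1/3 and s = 2.
Evaluating at the critical points and endpoints: R(-2) = -98/3, R(1/3) = 196/81, R(2) = -2/3, R(3) = 4.
The minimum over the interval is -98/3, attained at s = -2.

-98/3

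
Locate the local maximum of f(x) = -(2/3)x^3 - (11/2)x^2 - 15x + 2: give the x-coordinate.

-5/2

f'(x) = -2x^2 - 11x - 15. Setting f'(x) = 0 gives x ∈ {-3, -5/2}.
f''(x) = -4x - 11. f''(-3) = 1 > 0 ⇒ local minimum; f''(-5/2) = -1 < 0 ⇒ local maximum.
The local maximum is f(-5/2) = 373/24.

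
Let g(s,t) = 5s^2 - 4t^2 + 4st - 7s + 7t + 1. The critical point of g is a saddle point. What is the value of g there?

341/96

∂g/∂s = 10s + 4t - 7 = 0 and ∂g/∂t = 4s - 8t + 7 = 0, so (s, t) = (7/24, 49/48).
The Hessian has g_{ss} = 10, g_{tt} = -8, g_{st} = 4, giving D = -96 < 0, so the point is a saddle point.
g(7/24, 49/48) = 341/96.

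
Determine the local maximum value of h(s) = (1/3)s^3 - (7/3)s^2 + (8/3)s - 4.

h'(s) = s^2 - (14/3)s + 8/3 = 0 at s = 2/3, 4.
Since h''(s) = 2s - 14/3, we get h''(2/3) = -10/3 < 0 ⇒ local maximum; h''(4) = 10/3 > 0 ⇒ local minimum.
Thus h has its local maximum at s = 2/3, with value -256/81.

-256/81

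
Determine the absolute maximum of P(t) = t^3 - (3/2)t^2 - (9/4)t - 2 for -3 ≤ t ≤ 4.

29

P'(t) = 3t^2 - 3t - 9/4, which vanishes at t = -1/2 and t = 3/2.
Candidates: P(-3) = -143/4, P(-1/2) = -11/8, P(3/2) = -43/8, P(4) = 29.
So the maximum is P(4) = 29.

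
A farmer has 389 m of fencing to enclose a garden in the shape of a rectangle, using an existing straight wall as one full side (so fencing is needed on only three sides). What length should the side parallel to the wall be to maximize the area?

Let the sides perpendicular to the wall have length x and the parallel side y, so 2x + y = 389 and the area is A = xy = x(389 − 2x).
A'(x) = 389 − 4x = 0 gives x = 389/4, and A''(x) = −4 < 0 confirms a maximum.
Then y = 389 − 2·389/4 = 389/2 and A = 151321/8.

389/2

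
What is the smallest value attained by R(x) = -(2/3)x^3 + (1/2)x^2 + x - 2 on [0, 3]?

-25/2

R'(x) = -2x^2 + x + 1, whose only zero in [0, 3] is x = 1.
Candidates: R(0) = -2, R(1) = -7/6, R(3) = -25/2.
So the minimum is R(3) = -25/2.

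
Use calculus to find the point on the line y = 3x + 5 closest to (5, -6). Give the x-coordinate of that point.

Minimize D(x)^2 = (x - 5)^2 + (3x + 11)^2.
d/dx[D^2] = 2(x - 5) + 2·3·(3x + 11) = 0 ⇒ x = -14/5.
Then y = -17/5 and the distance is √(338/5) ≈ 8.2219.

-14/5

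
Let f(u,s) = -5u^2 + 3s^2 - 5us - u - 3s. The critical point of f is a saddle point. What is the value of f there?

∂f/∂u = -10u - 5s - 1 = 0 and ∂f/∂s = -5u + 6s - 3 = 0, so (u, s) = (-21/85, 5/17).
The Hessian has f_{uu} = -10, f_{ss} = 6, f_{us} = -5, giving D = -85 < 0, so the point is a saddle point.
f(-21/85, 5/17) = -27/85.

-27/85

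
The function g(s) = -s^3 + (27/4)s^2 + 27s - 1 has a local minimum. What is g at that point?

Critical points: g'(s) = -3s^2 + (27/2)s + 27 vanishes at s = -3/2, 6.
Second-derivative test with g''(s) = -6s + 27/2: g''(-3/2) = 45/2 > 0 ⇒ local minimum; g''(6) = -45/2 < 0 ⇒ local maximum.
So the local minimum value is g(-3/2) = -367/16.

-367/16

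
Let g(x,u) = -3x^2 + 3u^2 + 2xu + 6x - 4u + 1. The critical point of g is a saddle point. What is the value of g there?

∂g/∂x = -6x + 2u + 6 = 0 and ∂g/∂u = 2x + 6u - 4 = 0, so (x, u) = (11/10, 3/10).
The Hessian has g_{xx} = -6, g_{uu} = 6, g_{xu} = 2, giving D = -40 < 0, so the point is a saddle point.
g(11/10, 3/10) = 37/10.

37/10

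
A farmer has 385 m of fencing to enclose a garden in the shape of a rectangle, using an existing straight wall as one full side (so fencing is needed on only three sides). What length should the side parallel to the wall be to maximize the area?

Let the sides perpendicular to the wall have length x and the parallel side y, so 2x + y = 385 and the area is A = xy = x(385 − 2x).
A'(x) = 385 − 4x = 0 gives x = 385/4, and A''(x) = −4 < 0 confirms a maximum.
Then y = 385 − 2·385/4 = 385/2 and A = 148225/8.

385/2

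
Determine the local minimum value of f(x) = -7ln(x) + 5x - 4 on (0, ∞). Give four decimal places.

0.6447

f'(x) = -7/x + 5 = 0 gives x = 7/5.
f''(x) = 7/x², which is positive for x > 0, so this is a local minimum.
f(7/5) = -7·ln(7/5) + 7 - 4 ≈ 0.6447.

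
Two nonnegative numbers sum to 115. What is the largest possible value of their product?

With x + y = 115, the product is P(x) = x(115 − x).
P'(x) = 115 − 2x = 0 gives x = 115/2; P'' = −2 < 0, so this is the maximum.
P = 115/2·115/2 = 13225/4.

13225/4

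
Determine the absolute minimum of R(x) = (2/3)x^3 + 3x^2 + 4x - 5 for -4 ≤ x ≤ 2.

Differentiating, R'(x) = 2x^2 + 6x + 4; which vanishes at x = -2 and x = -1.
Evaluating at the critical points and endpoints: R(-4) = -47/3; R(-2) = -19/3; R(-1) = -20/3; R(2) = 61/3.
Hence the absolute minimum is -47/3 at x = -4.

-47/3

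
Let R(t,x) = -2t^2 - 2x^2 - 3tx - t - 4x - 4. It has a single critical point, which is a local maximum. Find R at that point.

∂R/∂t = -4t - 3x - 1 = 0 and ∂R/∂x = -3t - 4x - 4 = 0, so (t, x) = (8/7, -13/7).
The Hessian has R_{tt} = -4, R_{xx} = -4, R_{tx} = -3, giving D = 7 > 0 with R_{tt} < 0, so the point is a local maximum.
R(8/7, -13/7) = -6/7.

-6/7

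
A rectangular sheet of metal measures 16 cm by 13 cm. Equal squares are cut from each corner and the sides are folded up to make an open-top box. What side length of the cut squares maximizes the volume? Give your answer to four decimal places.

2.3782

With cut size x, the volume is V(x) = x(16 − 2x)(13 − 2x) for 0 < x < 6.5.
V'(x) = 12x^2 − 116x + 208. Setting V'(x) = 0 gives x ≈ 2.3782 (the root in (0, 6.5)).
V''(x) = 24x − 116 is negative there, so this is the maximum; V ≈ 220.4300.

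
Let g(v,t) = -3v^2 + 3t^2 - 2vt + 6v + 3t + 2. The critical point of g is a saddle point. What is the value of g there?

∂g/∂v = -6v - 2t + 6 = 0 and ∂g/∂t = -2v + 6t + 3 = 0, so (v, t) = (21/20, -3/20).
The Hessian has g_{vv} = -6, g_{tt} = 6, g_{vt} = -2, giving D = -40 < 0, so the point is a saddle point.
g(21/20, -3/20) = 197/40.

197/40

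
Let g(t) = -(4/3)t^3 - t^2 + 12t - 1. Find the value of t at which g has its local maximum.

3/2

Critical points: g'(t) = -4t^2 - 2t + 12 vanishes at t = -2, 3/2.
g''(t) = -8t - 2. g''(-2) = 14 > 0 ⇒ local minimum; g''(3/2) = -14 < 0 ⇒ local maximum.
The local maximum is g(3/2) = 41/4.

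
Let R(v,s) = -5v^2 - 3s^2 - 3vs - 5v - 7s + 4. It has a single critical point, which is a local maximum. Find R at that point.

∂R/∂v = -10v - 3s - 5 = 0 and ∂R/∂s = -3v - 6s - 7 = 0, so (v, s) = (-3/17, -55/51).
The Hessian has R_{vv} = -10, R_{ss} = -6, R_{vs} = -3, giving D = 51 > 0 with R_{vv} < 0, so the point is a local maximum.
R(-3/17, -55/51) = 419/51.

419/51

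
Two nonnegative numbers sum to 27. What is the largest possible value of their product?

729/4

With x + y = 27, the product is P(x) = x(27 − x).
P'(x) = 27 − 2x = 0 gives x = 27/2; P'' = −2 < 0, so this is the maximum.
P = 27/2·27/2 = 729/4.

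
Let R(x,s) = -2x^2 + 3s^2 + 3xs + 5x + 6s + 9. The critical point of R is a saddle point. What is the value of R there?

70/11

∂R/∂x = -4x + 3s + 5 = 0 and ∂R/∂s = 3x + 6s + 6 = 0, so (x, s) = (4/11, -13/11).
The Hessian has R_{xx} = -4, R_{ss} = 6, R_{xs} = 3, giving D = -33 < 0, so the point is a saddle point.
R(4/11, -13/11) = 70/11.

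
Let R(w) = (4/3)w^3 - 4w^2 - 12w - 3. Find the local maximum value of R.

11/3

R'(w) = 4w^2 - 8w - 12 = 0 at w = -1, 3.
Since R''(w) = 8w - 8, we get R''(-1) = -16 < 0 ⇒ local maximum; R''(3) = 16 > 0 ⇒ local minimum.
Thus R has its local maximum at w = -1, with value 11/3.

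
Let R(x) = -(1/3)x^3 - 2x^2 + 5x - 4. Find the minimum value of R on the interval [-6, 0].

Differentiating, R'(x) = -x^2 - 4x + 5; whose only zero in [-6, 0] is x = -5.
Compare values at every candidate in [-6, 0]: R(-6) = -34,  R(-5) = -112/3,  R(0) = -4.
So the minimum is R(-5) = -112/3.

-112/3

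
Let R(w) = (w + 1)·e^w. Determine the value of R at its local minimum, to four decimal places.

R'(w) = 1·e^w + (w + 1)·1·e^w = (w + 2)·e^w. Since e^w > 0, the only critical point is w = -2.
R''(-2) has the same sign as 1 > 0, so this is a local minimum.
R(-2) = (-1)·e^(-2) ≈ -0.1353.

-0.1353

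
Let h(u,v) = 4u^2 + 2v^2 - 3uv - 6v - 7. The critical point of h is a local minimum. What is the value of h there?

-305/23

∂h/∂u = 8u - 3v = 0 and ∂h/∂v = -3u + 4v - 6 = 0, so (u, v) = (18/23, 48/23).
The Hessian has h_{uu} = 8, h_{vv} = 4, h_{uv} = -3, giving D = 23 > 0 with h_{uu} > 0, so the point is a local minimum.
h(18/23, 48/23) = -305/23.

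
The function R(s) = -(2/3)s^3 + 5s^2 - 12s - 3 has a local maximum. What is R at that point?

-12

Critical points: R'(s) = -2s^2 + 10s - 12 vanishes at s = 2, 3.
Since R''(s) = -4s + 10, we get R''(2) = 2 > 0 ⇒ local minimum; R''(3) = -2 < 0 ⇒ local maximum.
Thus R has its local maximum at s = 3, with value -12.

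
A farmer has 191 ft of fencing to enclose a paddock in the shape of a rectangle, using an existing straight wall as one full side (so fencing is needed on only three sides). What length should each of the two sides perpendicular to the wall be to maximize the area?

Let the sides perpendicular to the wall have length x and the parallel side y, so 2x + y = 191 and the area is A = xy = x(191 − 2x).
A'(x) = 191 − 4x = 0 gives x = 191/4, and A''(x) = −4 < 0 confirms a maximum.
Then y = 191 − 2·191/4 = 191/2 and A = 36481/8.

191/4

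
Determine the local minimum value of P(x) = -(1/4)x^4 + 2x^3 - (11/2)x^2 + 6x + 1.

3

P'(x) = -x^3 + 6x^2 - 11x + 6 = 0 at x = 1, 2, 3.
Second-derivative test with P''(x) = -3x^2 + 12x - 11: P''(1) = -2 < 0 ⇒ local maximum; P''(2) = 1 > 0 ⇒ local minimum; P''(3) = -2 < 0 ⇒ local maximum.
So the local minimum value is P(2) = 3.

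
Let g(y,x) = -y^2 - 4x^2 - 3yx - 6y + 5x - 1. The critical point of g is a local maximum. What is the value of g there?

∂g/∂y = -2y - 3x - 6 = 0 and ∂g/∂x = -3y - 8x + 5 = 0, so (y, x) = (-9, 4).
The Hessian has g_{yy} = -2, g_{xx} = -8, g_{yx} = -3, giving D = 7 > 0 with g_{yy} < 0, so the point is a local maximum.
g(-9, 4) = 36.

36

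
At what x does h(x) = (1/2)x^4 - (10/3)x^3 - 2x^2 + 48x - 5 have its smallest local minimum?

Critical points: h'(x) = 2x^3 - 10x^2 - 4x + 48 vanishes at x = -2, 3, 4.
Since h''(x) = 6x^2 - 20x - 4, we get h''(-2) = 60 > 0 ⇒ local minimum; h''(3) = -10 < 0 ⇒ local maximum; h''(4) = 12 > 0 ⇒ local minimum.
So the smallest local minimum value is h(-2) = -223/3.

-2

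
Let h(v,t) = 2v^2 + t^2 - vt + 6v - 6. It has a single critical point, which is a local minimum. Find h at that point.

-78/7

∂h/∂v = 4v - t + 6 = 0 and ∂h/∂t = -v + 2t = 0, so (v, t) = (-12/7, -6/7).
The Hessian has h_{vv} = 4, h_{tt} = 2, h_{vt} = -1, giving D = 7 > 0 with h_{vv} > 0, so the point is a local minimum.
h(-12/7, -6/7) = -78/7.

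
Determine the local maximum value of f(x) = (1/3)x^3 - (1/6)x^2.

0

f'(x) = x^2 - (1/3)x = 0 at x = 0, 1/3.
f''(x) = 2x - 1/3. f''(0) = -1/3 < 0 ⇒ local maximum; f''(1/3) = 1/3 > 0 ⇒ local minimum.
So the local maximum value is f(0) = 0.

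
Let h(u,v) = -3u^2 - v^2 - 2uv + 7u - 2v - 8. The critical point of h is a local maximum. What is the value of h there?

25/8

∂h/∂u = -6u - 2v + 7 = 0 and ∂h/∂v = -2u - 2v - 2 = 0, so (u, v) = (9/4, -13/4).
The Hessian has h_{uu} = -6, h_{vv} = -2, h_{uv} = -2, giving D = 8 > 0 with h_{uu} < 0, so the point is a local maximum.
h(9/4, -13/4) = 25/8.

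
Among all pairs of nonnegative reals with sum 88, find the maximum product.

1936

With x + y = 88, the product is P(x) = x(88 − x).
P'(x) = 88 − 2x = 0 gives x = 44; P'' = −2 < 0, so this is the maximum.
P = 44·44 = 1936.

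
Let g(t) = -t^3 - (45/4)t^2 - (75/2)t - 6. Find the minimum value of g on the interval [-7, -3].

101/4

Differentiating, g'(t) = -3t^2 - (45/2)t - 75/2; whose only zero in [-7, -3] is t = -5.
Compare values at every candidate in [-7, -3]: g(-7) = 193/4; g(-5) = 101/4; g(-3) = 129/4.
Hence the absolute minimum is 101/4 at t = -5.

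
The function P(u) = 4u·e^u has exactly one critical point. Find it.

Differentiating with the product rule gives P'(u) = (4u + 4)·e^u. Since e^u > 0, the only critical point is u = -1.
P''(-1) has the same sign as 4 > 0, so this is a local minimum.
P(-1) = (-4)·e^(-1) ≈ -1.4715.

-1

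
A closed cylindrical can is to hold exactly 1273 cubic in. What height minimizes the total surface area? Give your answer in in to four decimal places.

With radius r and height h, πr²h = 1273 so h = 1273/(πr²), and S(r) = 2πr² + 2πrh = 2πr² + 2·1273/r.
S'(r) = 4πr − 2·1273/r² = 0 ⇒ r³ = 1273/(2π), so r ≈ 5.8733 and h = 2r ≈ 11.7466.
S''(r) = 4π + 4·1273/r³ > 0, so this is the minimum; S ≈ 650.2297.

11.7466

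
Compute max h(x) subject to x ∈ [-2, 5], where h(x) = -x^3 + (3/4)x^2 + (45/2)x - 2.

The derivative is -3x^2 + (3/2)x + 45/2, whose only zero in [-2, 5] is x = 3.
Evaluating at the critical points and endpoints: h(-2) = -36; h(3) = 181/4; h(5) = 17/4.
Hence the absolute maximum is 181/4 at x = 3.

181/4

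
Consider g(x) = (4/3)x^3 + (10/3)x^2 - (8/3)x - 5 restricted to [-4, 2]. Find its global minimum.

Differentiating, g'(x) = 4x^2 + (20/3)x - 8/3; which vanishes at x = -2 and x = 1/3.
Compare values at every candidate in [-4, 2]: g(-4) = -79/3,  g(-2) = 3,  g(1/3) = -443/81,  g(2) = 41/3.
The minimum over the interval is -79/3, attained at x = -4.

-79/3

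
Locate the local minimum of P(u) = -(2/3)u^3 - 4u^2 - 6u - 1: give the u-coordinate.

Critical points: P'(u) = -2u^2 - 8u - 6 vanishes at u = -3, -1.
Second-derivative test with P''(u) = -4u - 8: P''(-3) = 4 > 0 ⇒ local minimum; P''(-1) = -4 < 0 ⇒ local maximum.
So the local minimum value is P(-3) = -1.

-3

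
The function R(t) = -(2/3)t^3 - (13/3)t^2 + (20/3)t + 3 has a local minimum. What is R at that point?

Critical points: R'(t) = -2t^2 - (26/3)t + 20/3 vanishes at t = -5, 2/3.
Second-derivative test with R''(t) = -4t - 26/3: R''(-5) = 34/3 > 0 ⇒ local minimum; R''(2/3) = -34/3 < 0 ⇒ local maximum.
The local minimum is R(-5) = -166/3.

-166/3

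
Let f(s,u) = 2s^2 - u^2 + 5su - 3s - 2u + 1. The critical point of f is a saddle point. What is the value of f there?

∂f/∂s = 4s + 5u - 3 = 0 and ∂f/∂u = 5s - 2u - 2 = 0, so (s, u) = (16/33, 7/33).
The Hessian has f_{ss} = 4, f_{uu} = -2, f_{su} = 5, giving D = -33 < 0, so the point is a saddle point.
f(16/33, 7/33) = 2/33.

2/33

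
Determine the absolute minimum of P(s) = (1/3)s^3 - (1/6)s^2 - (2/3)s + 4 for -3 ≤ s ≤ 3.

The derivative is s^2 - (1/3)s - 2/3, which vanishes at s = -2/3 and s = 1.
Compare values at every candidate in [-3, 3]: P(-3) = -9/2, P(-2/3) = 346/81, P(1) = 7/2, P(3) = 19/2.
Hence the absolute minimum is -9/2 at s = -3.

-9/2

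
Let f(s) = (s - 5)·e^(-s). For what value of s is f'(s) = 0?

6

f'(s) = 1·e^(-s) + (s - 5)·(-1)·e^(-s) = (-s + 6)·e^(-s). Since e^(-s) > 0, the only critical point is s = 6.
f''(6) has the same sign as -1 < 0, so this is a local maximum.
f(6) = (1)·e^(-6) ≈ 0.0025.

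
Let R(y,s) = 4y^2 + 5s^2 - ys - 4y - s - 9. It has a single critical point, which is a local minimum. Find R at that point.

-799/79

∂R/∂y = 8y - s - 4 = 0 and ∂R/∂s = -y + 10s - 1 = 0, so (y, s) = (41/79, 12/79).
The Hessian has R_{yy} = 8, R_{ss} = 10, R_{ys} = -1, giving D = 79 > 0 with R_{yy} > 0, so the point is a local minimum.
R(41/79, 12/79) = -799/79.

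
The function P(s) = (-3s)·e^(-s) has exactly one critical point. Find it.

P'(s) = (-3)·e^(-s) + (-3s)·(-1)·e^(-s) = (3s - 3)·e^(-s). Since e^(-s) > 0, the only critical point is s = 1.
P''(1) has the same sign as 3 > 0, so this is a local minimum.
P(1) = (-3)·e^(-1) ≈ -1.1036.

1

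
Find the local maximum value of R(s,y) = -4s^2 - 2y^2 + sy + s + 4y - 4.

-54/31

∂R/∂s = -8s + y + 1 = 0 and ∂R/∂y = s - 4y + 4 = 0, so (s, y) = (8/31, 33/31).
The Hessian has R_{ss} = -8, R_{yy} = -4, R_{sy} = 1, giving D = 31 > 0 with R_{ss} < 0, so the point is a local maximum.
R(8/31, 33/31) = -54/31.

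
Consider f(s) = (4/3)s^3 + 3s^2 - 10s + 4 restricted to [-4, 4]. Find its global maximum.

292/3

Differentiating, f'(s) = 4s^2 + 6s - 10; which vanishes at s = -5/2 and s = 1.
Evaluating at the critical points and endpoints: f(-4) = 20/3, f(-5/2) = 323/12, f(1) = -5/3, f(4) = 292/3.
Hence the absolute maximum is 292/3 at s = 4.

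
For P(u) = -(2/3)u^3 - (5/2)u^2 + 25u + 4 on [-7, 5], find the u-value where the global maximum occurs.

5/2

The derivative is -2u^2 - 5u + 25, which vanishes at u = -5 and u = 5/2.
Compare values at every candidate in [-7, 5]: P(-7) = -389/6; P(-5) = -601/6; P(5/2) = 971/24; P(5) = -101/6.
The maximum over the interval is 971/24, attained at u = 5/2.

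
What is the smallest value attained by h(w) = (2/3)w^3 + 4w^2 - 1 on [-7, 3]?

-101/3

The derivative is 2w^2 + 8w, which vanishes at w = -4 and w = 0.
Evaluating at the critical points and endpoints: h(-7) = -101/3, h(-4) = 61/3, h(0) = -1, h(3) = 53.
So the minimum is h(-7) = -101/3.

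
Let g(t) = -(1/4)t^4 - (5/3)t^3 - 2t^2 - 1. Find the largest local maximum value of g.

g'(t) = -t^3 - 5t^2 - 4t. Setting g'(t) = 0 gives t ∈ {-4, -1, 0}.
Since g''(t) = -3t^2 - 10t - 4, we get g''(-4) = -12 < 0 ⇒ local maximum; g''(-1) = 3 > 0 ⇒ local minimum; g''(0) = -4 < 0 ⇒ local maximum.
The largest local maximum is g(-4) = 29/3.

29/3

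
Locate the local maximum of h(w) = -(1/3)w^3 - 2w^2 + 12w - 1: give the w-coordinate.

Critical points: h'(w) = -w^2 - 4w + 12 vanishes at w = -6, 2.
Since h''(w) = -2w - 4, we get h''(-6) = 8 > 0 ⇒ local minimum; h''(2) = -8 < 0 ⇒ local maximum.
Thus h has its local maximum at w = 2, with value 37/3.

2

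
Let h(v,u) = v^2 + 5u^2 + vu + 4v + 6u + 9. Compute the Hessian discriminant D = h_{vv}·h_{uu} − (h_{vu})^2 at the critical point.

19

∂h/∂v = 2v + u + 4 = 0 and ∂h/∂u = v + 10u + 6 = 0, so (v, u) = (-34/19, -8/19).
The Hessian has h_{vv} = 2, h_{uu} = 10, h_{vu} = 1, giving D = 19 > 0 with h_{vv} > 0, so the point is a local minimum.
D = (2)·(10) − (1)^2 = 19.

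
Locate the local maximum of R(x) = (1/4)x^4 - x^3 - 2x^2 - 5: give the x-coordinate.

R'(x) = x^3 - 3x^2 - 4x. Setting R'(x) = 0 gives x ∈ {-1, 0, 4}.
Second-derivative test with R''(x) = 3x^2 - 6x - 4: R''(-1) = 5 > 0 ⇒ local minimum; R''(0) = -4 < 0 ⇒ local maximum; R''(4) = 20 > 0 ⇒ local minimum.
So the local maximum value is R(0) = -5.

0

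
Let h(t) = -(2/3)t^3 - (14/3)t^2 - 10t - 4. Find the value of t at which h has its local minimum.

h'(t) = -2t^2 - (28/3)t - 10 = 0 at t = -3, -5/3.
Since h''(t) = -4t - 28/3, we get h''(-3) = 8/3 > 0 ⇒ local minimum; h''(-5/3) = -8/3 < 0 ⇒ local maximum.
So the local minimum value is h(-3) = 2.

-3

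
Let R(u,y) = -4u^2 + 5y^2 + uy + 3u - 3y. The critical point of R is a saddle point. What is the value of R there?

2/9

∂R/∂u = -8u + y + 3 = 0 and ∂R/∂y = u + 10y - 3 = 0, so (u, y) = (11/27, 7/27).
The Hessian has R_{uu} = -8, R_{yy} = 10, R_{uy} = 1, giving D = -81 < 0, so the point is a saddle point.
R(11/27, 7/27) = 2/9.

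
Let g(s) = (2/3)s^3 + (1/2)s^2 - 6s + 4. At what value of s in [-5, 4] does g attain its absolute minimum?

Differentiating, g'(s) = 2s^2 + s - 6; which vanishes at s = -2 and s = 3/2.
Candidates: g(-5) = -221/6; g(-2) = 38/3; g(3/2) = -13/8; g(4) = 92/3.
The minimum over the interval is -221/6, attained at s = -5.

-5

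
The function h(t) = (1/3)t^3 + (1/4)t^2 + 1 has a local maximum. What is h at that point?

Critical points: h'(t) = t^2 + (1/2)t vanishes at t = -1/2, 0.
Since h''(t) = 2t + 1/2, we get h''(-1/2) = -1/2 < 0 ⇒ local maximum; h''(0) = 1/2 > 0 ⇒ local minimum.
The local maximum is h(-1/2) = 49/48.

49/48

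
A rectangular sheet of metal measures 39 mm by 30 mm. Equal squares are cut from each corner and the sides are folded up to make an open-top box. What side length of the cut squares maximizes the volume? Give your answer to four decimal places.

With cut size x, the volume is V(x) = x(39 − 2x)(30 − 2x) for 0 < x < 15.
V'(x) = 12x^2 − 276x + 1170. Setting V'(x) = 0 gives x ≈ 5.6051 (the root in (0, 15)).
V''(x) = 24x − 276 is negative there, so this is the maximum; V ≈ 2926.7858.

5.6051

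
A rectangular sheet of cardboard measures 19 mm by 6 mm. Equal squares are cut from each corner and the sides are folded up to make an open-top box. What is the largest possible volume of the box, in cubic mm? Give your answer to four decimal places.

With cut size x, the volume is V(x) = x(19 − 2x)(6 − 2x) for 0 < x < 3.
V'(x) = 12x^2 − 100x + 114. Setting V'(x) = 0 gives x ≈ 1.3629 (the root in (0, 3)).
V''(x) = 24x − 100 is negative there, so this is the maximum; V ≈ 72.6221.

72.6221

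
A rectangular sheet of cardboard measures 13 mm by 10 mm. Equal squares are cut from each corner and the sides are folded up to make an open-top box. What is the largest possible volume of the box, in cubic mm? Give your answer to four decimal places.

108.3995

With cut size x, the volume is V(x) = x(13 − 2x)(10 − 2x) for 0 < x < 5.
V'(x) = 12x^2 − 92x + 130. Setting V'(x) = 0 gives x ≈ 1.8684 (the root in (0, 5)).
V''(x) = 24x − 92 is negative there, so this is the maximum; V ≈ 108.3995.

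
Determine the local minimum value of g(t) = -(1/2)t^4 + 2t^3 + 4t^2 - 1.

-1

g'(t) = -2t^3 + 6t^2 + 8t = 0 at t = -1, 0, 4.
g''(t) = -6t^2 + 12t + 8. g''(-1) = -10 < 0 ⇒ local maximum; g''(0) = 8 > 0 ⇒ local minimum; g''(4) = -40 < 0 ⇒ local maximum.
The local minimum is g(0) = -1.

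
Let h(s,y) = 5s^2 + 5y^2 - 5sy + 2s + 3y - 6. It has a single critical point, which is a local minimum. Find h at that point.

∂h/∂s = 10s - 5y + 2 = 0 and ∂h/∂y = -5s + 10y + 3 = 0, so (s, y) = (-7/15, -8/15).
The Hessian has h_{ss} = 10, h_{yy} = 10, h_{sy} = -5, giving D = 75 > 0 with h_{ss} > 0, so the point is a local minimum.
h(-7/15, -8/15) = -109/15.

-109/15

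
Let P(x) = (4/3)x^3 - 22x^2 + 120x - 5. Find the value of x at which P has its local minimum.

6

Critical points: P'(x) = 4x^2 - 44x + 120 vanishes at x = 5, 6.
Second-derivative test with P''(x) = 8x - 44: P''(5) = -4 < 0 ⇒ local maximum; P''(6) = 4 > 0 ⇒ local minimum.
The local minimum is P(6) = 211.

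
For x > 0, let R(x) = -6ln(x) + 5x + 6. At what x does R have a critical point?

R'(x) = -6/x + 5 = 0 gives x = 6/5.
R''(x) = 6/x², which is positive for x > 0, so this is a local minimum.
R(6/5) = -6·ln(6/5) + 6 + 6 ≈ 10.9061.

6/5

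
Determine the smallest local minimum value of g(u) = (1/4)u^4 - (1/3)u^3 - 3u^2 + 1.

Critical points: g'(u) = u^3 - u^2 - 6u vanishes at u = -2, 0, 3.
g''(u) = 3u^2 - 2u - 6. g''(-2) = 10 > 0 ⇒ local minimum; g''(0) = -6 < 0 ⇒ local maximum; g''(3) = 15 > 0 ⇒ local minimum.
Thus g has its smallest local minimum at u = 3, with value -59/4.

-59/4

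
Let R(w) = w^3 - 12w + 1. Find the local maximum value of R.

17

R'(w) = 3w^2 - 12 = 0 at w = -2, 2.
Since R''(w) = 6w, we get R''(-2) = -12 < 0 ⇒ local maximum; R''(2) = 12 > 0 ⇒ local minimum.
Thus R has its local maximum at w = -2, with value 17.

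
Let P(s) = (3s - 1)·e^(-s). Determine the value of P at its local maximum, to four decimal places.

0.7908

Differentiating with the product rule gives P'(s) = (-3s + 4)·e^(-s). Since e^(-s) > 0, the only critical point is s = 4/3.
P''(4/3) has the same sign as -3 < 0, so this is a local maximum.
P(4/3) = (3)·e^(-4/3) ≈ 0.7908.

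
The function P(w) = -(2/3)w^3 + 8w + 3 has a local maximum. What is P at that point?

41/3

P'(w) = -2w^2 + 8 = 0 at w = -2, 2.
P''(w) = -4w. P''(-2) = 8 > 0 ⇒ local minimum; P''(2) = -8 < 0 ⇒ local maximum.
So the local maximum value is P(2) = 41/3.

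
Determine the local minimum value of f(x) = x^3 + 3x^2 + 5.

5

f'(x) = 3x^2 + 6x = 0 at x = -2, 0.
f''(x) = 6x + 6. f''(-2) = -6 < 0 ⇒ local maximum; f''(0) = 6 > 0 ⇒ local minimum.
Thus f has its local minimum at x = 0, with value 5.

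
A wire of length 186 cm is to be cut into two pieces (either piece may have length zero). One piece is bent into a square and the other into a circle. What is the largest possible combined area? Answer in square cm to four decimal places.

Let x be the length used for the square. Square side x/4; circle radius (186−x)/(2π).
A(x) = (x/4)² + π·((186−x)/(2π))² = x²/16 + (186−x)²/(4π) for 0 ≤ x ≤ 186. A'(x) = x/8 − (186−x)/(2π) = 0 gives x = 4·186/(π+4) ≈ 104.1784.
A'' > 0, so the interior critical point is a minimum; the maximum is at an endpoint. A(0) = 2753.0622 and A(186) = 2162.2500, so the largest area is 2753.0622.

2753.0622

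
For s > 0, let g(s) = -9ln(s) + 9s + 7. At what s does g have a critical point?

1

g'(s) = -9/s + 9 = 0 gives s = 1.
g''(s) = 9/s², which is positive for s > 0, so this is a local minimum.
g(1) = -9·ln(1) + 9 + 7 ≈ 16.0000.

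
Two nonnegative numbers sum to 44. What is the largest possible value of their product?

484

With x + y = 44, the product is P(x) = x(44 − x).
P'(x) = 44 − 2x = 0 gives x = 22; P'' = −2 < 0, so this is the maximum.
P = 22·22 = 484.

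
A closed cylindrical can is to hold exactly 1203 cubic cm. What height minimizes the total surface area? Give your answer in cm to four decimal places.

11.5272

With radius r and height h, πr²h = 1203 so h = 1203/(πr²), and S(r) = 2πr² + 2πrh = 2πr² + 2·1203/r.
S'(r) = 4πr − 2·1203/r² = 0 ⇒ r³ = 1203/(2π), so r ≈ 5.7636 and h = 2r ≈ 11.5272.
S''(r) = 4π + 4·1203/r³ > 0, so this is the minimum; S ≈ 626.1691.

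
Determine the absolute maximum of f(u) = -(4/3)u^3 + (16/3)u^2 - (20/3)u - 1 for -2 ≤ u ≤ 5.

133/3

Differentiating, f'(u) = -4u^2 + (32/3)u - 20/3; which vanishes at u = 1 and u = 5/3.
Compare values at every candidate in [-2, 5]: f(-2) = 133/3, f(1) = -11/3, f(5/3) = -281/81, f(5) = -203/3.
The maximum over the interval is 133/3, attained at u = -2.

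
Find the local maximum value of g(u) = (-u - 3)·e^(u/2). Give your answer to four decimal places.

0.1642

Differentiating with the product rule gives g'(u) = (-(1/2)u - 5/2)·e^(u/2). Since e^(u/2) > 0, the only critical point is u = -5.
g''(-5) has the same sign as -1/2 < 0, so this is a local maximum.
g(-5) = (2)·e^(-5/2) ≈ 0.1642.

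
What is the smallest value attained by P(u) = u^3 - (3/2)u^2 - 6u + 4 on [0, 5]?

P'(u) = 3u^2 - 3u - 6, whose only zero in [0, 5] is u = 2.
Evaluating at the critical points and endpoints: P(0) = 4, P(2) = -6, P(5) = 123/2.
Hence the absolute minimum is -6 at u = 2.

-6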